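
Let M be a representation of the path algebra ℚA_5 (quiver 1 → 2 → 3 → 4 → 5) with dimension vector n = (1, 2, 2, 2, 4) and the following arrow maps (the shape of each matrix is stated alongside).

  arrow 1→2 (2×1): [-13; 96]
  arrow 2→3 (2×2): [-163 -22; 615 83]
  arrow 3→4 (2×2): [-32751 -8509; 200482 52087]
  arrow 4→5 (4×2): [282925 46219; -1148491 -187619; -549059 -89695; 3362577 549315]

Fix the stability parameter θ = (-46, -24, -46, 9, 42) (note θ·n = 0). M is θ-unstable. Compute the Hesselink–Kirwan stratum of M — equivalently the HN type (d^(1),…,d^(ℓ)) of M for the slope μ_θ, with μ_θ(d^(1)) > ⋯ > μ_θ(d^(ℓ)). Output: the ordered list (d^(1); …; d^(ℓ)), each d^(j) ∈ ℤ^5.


Via rank(M_{q-1}∘⋯∘M_p): M ≅ I[1,5], I[2,5], I[5,5]^2.
μ_θ-semistable layers: μ^(1)=42; μ^(2)=9; μ^(3)=-35; μ^(4)=-46

((0, 0, 0, 0, 4); (0, 0, 0, 2, 0); (0, 2, 2, 0, 0); (1, 0, 0, 0, 0))


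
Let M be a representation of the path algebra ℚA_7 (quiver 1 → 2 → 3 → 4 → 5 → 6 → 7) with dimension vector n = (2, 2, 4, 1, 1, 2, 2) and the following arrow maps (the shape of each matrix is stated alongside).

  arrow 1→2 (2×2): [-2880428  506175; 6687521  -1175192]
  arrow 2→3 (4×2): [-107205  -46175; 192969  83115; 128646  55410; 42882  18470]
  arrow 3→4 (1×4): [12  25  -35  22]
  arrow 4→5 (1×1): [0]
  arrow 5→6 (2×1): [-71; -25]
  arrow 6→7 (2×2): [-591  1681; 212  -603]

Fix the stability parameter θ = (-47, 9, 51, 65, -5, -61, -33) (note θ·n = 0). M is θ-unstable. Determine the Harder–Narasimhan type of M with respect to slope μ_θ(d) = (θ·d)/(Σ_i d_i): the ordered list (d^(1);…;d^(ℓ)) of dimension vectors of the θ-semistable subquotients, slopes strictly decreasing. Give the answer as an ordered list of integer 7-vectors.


Barcode: M ≅ I[1,2], I[1,4], I[3,3]^3, I[5,7], I[6,7]. HN layers by μ_θ (6 steps, strictly decreasing):
  μ^(1)=65; μ^(2)=51; μ^(3)=9; μ^(4)=-33; μ^(5)=-47; μ^(6)=-61

((0, 0, 0, 1, 0, 0, 0); (0, 0, 4, 0, 0, 0, 0); (0, 2, 0, 0, 0, 0, 0); (0, 0, 0, 0, 1, 1, 2); (2, 0, 0, 0, 0, 0, 0); (0, 0, 0, 0, 0, 1, 0))


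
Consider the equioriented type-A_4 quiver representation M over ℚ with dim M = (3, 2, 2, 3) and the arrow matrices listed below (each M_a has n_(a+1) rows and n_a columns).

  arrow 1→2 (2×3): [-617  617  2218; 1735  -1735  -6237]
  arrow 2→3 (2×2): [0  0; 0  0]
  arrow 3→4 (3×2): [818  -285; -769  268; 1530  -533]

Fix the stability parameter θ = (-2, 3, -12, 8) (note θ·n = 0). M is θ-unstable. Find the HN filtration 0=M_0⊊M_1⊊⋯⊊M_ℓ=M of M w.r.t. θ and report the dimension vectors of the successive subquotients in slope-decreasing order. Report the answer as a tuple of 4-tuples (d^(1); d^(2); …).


Interval decomposition of M: I[1,1], I[1,2]^2, I[3,4]^2, I[4,4].
HN type (ℓ=4): μ^(1)=8; μ^(2)=3; μ^(3)=-2; μ^(4)=-12

((0, 0, 0, 3); (0, 2, 0, 0); (3, 0, 0, 0); (0, 0, 2, 0))


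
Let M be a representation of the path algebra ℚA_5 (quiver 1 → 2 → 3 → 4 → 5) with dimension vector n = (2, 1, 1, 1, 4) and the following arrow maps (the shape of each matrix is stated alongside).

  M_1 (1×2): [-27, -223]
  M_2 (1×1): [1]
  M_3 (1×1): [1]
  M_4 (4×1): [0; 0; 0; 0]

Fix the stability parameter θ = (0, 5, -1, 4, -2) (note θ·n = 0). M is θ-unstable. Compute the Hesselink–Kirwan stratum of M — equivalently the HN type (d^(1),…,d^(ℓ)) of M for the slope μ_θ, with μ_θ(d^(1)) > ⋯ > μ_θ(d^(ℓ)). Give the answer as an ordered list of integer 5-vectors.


Via rank(M_{q-1}∘⋯∘M_p): M ≅ I[1,1], I[1,4], I[5,5]^4.
μ_θ-semistable layers: μ^(1)=4; μ^(2)=2; μ^(3)=0; μ^(4)=-2

((0, 0, 0, 1, 0); (0, 1, 1, 0, 0); (2, 0, 0, 0, 0); (0, 0, 0, 0, 4))


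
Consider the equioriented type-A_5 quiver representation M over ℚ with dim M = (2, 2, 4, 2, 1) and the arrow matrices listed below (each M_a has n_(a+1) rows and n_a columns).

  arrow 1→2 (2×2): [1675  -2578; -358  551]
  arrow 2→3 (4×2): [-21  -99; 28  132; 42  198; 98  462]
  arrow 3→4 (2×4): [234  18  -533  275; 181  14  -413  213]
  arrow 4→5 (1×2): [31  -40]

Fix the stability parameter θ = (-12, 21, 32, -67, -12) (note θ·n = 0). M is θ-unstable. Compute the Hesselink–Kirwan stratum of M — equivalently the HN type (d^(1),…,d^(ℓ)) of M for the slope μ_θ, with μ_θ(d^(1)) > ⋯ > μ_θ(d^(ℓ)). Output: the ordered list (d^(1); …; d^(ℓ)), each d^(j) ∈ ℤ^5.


Via rank(M_{q-1}∘⋯∘M_p): M ≅ I[1,2], I[1,5], I[3,3]^2, I[3,4].
μ_θ-semistable layers: μ^(1)=32; μ^(2)=21; μ^(3)=-13/2; μ^(4)=-12; μ^(5)=-35/2

((0, 0, 2, 0, 0); (0, 1, 0, 0, 0); (0, 1, 1, 1, 1); (2, 0, 0, 0, 0); (0, 0, 1, 1, 0))


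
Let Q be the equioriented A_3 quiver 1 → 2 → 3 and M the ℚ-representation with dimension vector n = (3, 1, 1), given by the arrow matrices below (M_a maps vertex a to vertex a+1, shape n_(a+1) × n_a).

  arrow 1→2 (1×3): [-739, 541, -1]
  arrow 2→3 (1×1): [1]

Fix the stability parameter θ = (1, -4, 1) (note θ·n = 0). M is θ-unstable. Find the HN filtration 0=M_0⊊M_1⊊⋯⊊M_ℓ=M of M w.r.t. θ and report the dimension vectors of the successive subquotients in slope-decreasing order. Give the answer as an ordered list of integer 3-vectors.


Interval decomposition of M: I[1,1]^2, I[1,3].
HN type (ℓ=2): μ^(1)=1; μ^(2)=-3/2

((2, 0, 1); (1, 1, 0))


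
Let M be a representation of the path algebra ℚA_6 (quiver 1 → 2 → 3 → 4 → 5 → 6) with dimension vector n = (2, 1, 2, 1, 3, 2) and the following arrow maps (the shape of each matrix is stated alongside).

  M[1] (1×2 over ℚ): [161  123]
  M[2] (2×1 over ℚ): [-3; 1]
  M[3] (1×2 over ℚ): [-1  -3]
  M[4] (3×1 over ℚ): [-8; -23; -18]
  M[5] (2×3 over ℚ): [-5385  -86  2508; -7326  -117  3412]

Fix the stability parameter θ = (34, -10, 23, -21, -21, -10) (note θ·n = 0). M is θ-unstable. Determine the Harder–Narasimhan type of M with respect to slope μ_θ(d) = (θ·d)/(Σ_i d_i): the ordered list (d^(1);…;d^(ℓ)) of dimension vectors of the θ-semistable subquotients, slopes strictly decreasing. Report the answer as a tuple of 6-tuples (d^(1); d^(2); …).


Barcode: M ≅ I[1,1], I[1,3], I[3,6], I[5,5], I[5,6]. HN layers by μ_θ (6 steps, strictly decreasing):
  μ^(1)=34; μ^(2)=23; μ^(3)=12; μ^(4)=-29/4; μ^(5)=-10; μ^(6)=-21

((1, 0, 0, 0, 0, 0); (0, 0, 1, 0, 0, 0); (1, 1, 0, 0, 0, 0); (0, 0, 1, 1, 1, 1); (0, 0, 0, 0, 0, 1); (0, 0, 0, 0, 2, 0))


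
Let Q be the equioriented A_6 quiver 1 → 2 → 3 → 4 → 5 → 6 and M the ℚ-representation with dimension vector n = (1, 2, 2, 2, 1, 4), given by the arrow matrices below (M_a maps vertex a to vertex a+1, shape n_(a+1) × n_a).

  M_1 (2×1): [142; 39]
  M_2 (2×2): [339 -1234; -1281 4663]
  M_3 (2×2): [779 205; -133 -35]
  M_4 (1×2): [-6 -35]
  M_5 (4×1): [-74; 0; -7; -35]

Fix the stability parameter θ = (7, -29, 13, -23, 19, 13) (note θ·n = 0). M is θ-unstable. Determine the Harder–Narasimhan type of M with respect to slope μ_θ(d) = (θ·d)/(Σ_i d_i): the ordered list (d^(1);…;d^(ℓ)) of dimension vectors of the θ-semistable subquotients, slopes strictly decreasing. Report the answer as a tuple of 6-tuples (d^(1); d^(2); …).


Interval decomposition of M: I[1,6], I[2,3], I[4,4], I[6,6]^3.
HN type (ℓ=6): μ^(1)=16; μ^(2)=13; μ^(3)=-5; μ^(4)=-11; μ^(5)=-23; μ^(6)=-29

((0, 0, 0, 0, 1, 1); (0, 0, 1, 0, 0, 3); (0, 0, 1, 1, 0, 0); (1, 1, 0, 0, 0, 0); (0, 0, 0, 1, 0, 0); (0, 1, 0, 0, 0, 0))


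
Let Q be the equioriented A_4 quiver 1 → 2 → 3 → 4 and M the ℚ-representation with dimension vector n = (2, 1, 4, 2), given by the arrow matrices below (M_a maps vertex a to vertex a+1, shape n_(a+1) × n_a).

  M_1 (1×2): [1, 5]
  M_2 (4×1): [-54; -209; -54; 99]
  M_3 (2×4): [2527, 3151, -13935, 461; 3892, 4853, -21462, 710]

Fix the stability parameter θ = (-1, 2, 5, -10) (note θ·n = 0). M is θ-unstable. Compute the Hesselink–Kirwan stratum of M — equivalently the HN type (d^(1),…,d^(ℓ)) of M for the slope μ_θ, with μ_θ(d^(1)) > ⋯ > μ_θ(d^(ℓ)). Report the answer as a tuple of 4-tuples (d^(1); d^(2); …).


Interval decomposition of M: I[1,1], I[1,4], I[3,3]^2, I[3,4].
HN type (ℓ=3): μ^(1)=5; μ^(2)=-1; μ^(3)=-5/2

((0, 0, 2, 0); (2, 1, 1, 1); (0, 0, 1, 1))


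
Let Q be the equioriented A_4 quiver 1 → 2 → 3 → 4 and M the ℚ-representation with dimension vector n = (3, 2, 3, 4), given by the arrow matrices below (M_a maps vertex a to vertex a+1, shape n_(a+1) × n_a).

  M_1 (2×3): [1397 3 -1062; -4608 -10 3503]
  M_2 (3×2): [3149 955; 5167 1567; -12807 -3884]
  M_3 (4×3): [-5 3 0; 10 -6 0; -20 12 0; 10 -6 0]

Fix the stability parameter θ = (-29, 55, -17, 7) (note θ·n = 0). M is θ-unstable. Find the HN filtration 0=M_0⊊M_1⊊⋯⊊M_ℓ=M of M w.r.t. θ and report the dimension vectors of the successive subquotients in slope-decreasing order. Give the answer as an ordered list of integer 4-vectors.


Interval decomposition of M: I[1,1], I[1,3], I[1,4], I[3,3], I[4,4]^3.
HN type (ℓ=5): μ^(1)=19; μ^(2)=15; μ^(3)=7; μ^(4)=-17; μ^(5)=-29

((0, 1, 1, 0); (0, 1, 1, 1); (0, 0, 0, 3); (0, 0, 1, 0); (3, 0, 0, 0))


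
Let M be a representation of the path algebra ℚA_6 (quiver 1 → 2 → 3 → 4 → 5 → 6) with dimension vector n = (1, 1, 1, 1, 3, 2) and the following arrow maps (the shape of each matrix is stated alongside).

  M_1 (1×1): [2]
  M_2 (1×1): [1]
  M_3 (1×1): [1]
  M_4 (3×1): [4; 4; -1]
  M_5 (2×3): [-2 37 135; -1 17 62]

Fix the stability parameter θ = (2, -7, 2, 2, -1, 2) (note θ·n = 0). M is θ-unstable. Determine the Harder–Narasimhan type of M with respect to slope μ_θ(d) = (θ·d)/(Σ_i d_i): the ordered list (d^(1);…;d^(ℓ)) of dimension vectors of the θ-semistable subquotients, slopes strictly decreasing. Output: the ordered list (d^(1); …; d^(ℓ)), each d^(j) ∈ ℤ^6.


Barcode: M ≅ I[1,6], I[5,5], I[5,6]. HN layers by μ_θ (4 steps, strictly decreasing):
  μ^(1)=2; μ^(2)=1; μ^(3)=-1; μ^(4)=-5/2

((0, 0, 0, 0, 0, 2); (0, 0, 1, 1, 1, 0); (0, 0, 0, 0, 2, 0); (1, 1, 0, 0, 0, 0))


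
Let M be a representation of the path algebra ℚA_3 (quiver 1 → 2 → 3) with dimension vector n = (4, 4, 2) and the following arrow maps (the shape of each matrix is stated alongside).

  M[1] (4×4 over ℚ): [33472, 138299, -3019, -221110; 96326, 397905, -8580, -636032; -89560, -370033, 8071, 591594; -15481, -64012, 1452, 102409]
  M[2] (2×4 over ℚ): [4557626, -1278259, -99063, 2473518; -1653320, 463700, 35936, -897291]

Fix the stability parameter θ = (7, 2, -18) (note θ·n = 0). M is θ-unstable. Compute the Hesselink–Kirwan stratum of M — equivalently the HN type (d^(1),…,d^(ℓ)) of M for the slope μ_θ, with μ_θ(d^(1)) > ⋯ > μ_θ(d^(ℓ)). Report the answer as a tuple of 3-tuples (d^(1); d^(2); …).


Barcode: M ≅ I[1,2]^2, I[1,3]^2. HN layers by μ_θ (2 steps, strictly decreasing):
  μ^(1)=9/2; μ^(2)=-3

((2, 2, 0); (2, 2, 2))


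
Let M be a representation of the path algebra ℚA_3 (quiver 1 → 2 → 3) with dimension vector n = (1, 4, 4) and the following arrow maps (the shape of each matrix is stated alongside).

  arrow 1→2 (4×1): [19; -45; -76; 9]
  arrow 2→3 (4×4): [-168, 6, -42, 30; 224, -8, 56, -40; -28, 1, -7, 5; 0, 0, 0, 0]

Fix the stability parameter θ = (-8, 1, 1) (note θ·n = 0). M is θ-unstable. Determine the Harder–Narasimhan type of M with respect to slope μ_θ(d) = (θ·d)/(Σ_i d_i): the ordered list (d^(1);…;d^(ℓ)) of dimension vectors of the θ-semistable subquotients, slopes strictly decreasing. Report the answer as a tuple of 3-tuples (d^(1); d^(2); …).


Via rank(M_{q-1}∘⋯∘M_p): M ≅ I[1,2], I[2,2]^2, I[2,3], I[3,3]^3.
μ_θ-semistable layers: μ^(1)=1; μ^(2)=-8

((0, 4, 4); (1, 0, 0))


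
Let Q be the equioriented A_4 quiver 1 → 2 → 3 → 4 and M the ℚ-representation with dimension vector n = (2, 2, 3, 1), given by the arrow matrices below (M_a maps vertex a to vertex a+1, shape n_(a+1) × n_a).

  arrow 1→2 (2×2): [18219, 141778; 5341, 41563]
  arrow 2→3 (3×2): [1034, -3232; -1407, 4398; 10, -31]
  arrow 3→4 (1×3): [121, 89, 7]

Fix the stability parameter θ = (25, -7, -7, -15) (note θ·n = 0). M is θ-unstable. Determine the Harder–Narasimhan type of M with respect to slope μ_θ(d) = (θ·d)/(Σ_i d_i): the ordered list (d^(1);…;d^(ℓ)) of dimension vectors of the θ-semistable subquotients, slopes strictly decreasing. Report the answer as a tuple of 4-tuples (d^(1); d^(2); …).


Barcode: M ≅ I[1,3], I[1,4], I[3,3]. HN layers by μ_θ (3 steps, strictly decreasing):
  μ^(1)=11/3; μ^(2)=-1; μ^(3)=-7

((1, 1, 1, 0); (1, 1, 1, 1); (0, 0, 1, 0))


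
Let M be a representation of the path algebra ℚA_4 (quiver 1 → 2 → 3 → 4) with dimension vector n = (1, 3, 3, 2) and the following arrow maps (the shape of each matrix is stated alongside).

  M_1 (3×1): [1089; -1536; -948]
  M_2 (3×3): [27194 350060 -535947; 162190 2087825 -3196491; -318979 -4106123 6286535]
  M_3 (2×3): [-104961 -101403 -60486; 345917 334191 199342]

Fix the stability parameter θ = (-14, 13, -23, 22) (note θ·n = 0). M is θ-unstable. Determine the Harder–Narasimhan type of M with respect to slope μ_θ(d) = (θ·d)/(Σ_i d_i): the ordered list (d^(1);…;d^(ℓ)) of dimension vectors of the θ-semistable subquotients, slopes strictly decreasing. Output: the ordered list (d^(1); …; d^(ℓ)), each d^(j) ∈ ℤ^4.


Via rank(M_{q-1}∘⋯∘M_p): M ≅ I[1,4], I[2,3]^2, I[4,4].
μ_θ-semistable layers: μ^(1)=22; μ^(2)=-5; μ^(3)=-14

((0, 0, 0, 2); (0, 3, 3, 0); (1, 0, 0, 0))


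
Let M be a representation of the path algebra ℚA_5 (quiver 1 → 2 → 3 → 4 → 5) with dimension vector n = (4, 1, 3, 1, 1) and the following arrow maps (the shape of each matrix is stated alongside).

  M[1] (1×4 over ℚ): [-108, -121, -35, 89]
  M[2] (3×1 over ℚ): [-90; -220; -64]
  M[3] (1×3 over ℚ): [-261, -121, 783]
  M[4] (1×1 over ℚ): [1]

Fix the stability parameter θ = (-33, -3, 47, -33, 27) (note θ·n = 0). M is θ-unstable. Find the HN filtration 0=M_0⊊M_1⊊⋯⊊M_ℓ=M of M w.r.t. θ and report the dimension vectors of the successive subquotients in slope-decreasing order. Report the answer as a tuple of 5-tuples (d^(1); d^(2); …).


Interval decomposition of M: I[1,1]^3, I[1,5], I[3,3]^2.
HN type (ℓ=5): μ^(1)=47; μ^(2)=27; μ^(3)=7; μ^(4)=-3; μ^(5)=-33

((0, 0, 2, 0, 0); (0, 0, 0, 0, 1); (0, 0, 1, 1, 0); (0, 1, 0, 0, 0); (4, 0, 0, 0, 0))


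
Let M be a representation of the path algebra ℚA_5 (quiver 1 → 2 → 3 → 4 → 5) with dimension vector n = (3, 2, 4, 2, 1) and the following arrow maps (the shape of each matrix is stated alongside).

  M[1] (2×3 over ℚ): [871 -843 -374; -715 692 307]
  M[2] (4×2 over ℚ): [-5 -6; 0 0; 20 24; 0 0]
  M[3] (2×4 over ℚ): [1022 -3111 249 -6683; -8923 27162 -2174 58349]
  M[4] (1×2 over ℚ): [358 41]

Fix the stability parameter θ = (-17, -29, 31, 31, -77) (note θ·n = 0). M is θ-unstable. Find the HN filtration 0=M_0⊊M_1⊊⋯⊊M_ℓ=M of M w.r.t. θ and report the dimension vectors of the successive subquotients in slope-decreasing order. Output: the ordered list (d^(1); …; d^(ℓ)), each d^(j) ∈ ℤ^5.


Via rank(M_{q-1}∘⋯∘M_p): M ≅ I[1,1], I[1,2], I[1,5], I[3,3]^2, I[3,4].
μ_θ-semistable layers: μ^(1)=31; μ^(2)=-5; μ^(3)=-17; μ^(4)=-23

((0, 0, 3, 1, 0); (0, 0, 1, 1, 1); (1, 0, 0, 0, 0); (2, 2, 0, 0, 0))


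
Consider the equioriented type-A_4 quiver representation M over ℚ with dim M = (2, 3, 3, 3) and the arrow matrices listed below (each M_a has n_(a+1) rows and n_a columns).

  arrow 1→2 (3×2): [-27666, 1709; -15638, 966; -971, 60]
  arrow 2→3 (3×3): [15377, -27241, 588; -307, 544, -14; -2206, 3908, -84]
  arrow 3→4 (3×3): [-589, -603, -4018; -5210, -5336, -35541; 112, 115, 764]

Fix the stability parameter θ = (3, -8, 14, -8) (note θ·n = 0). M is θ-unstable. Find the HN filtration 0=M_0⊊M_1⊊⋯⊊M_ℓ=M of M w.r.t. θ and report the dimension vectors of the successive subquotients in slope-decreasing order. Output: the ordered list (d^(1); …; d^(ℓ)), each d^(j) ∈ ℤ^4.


Barcode: M ≅ I[1,2], I[1,4], I[2,4], I[3,4]. HN layers by μ_θ (3 steps, strictly decreasing):
  μ^(1)=3; μ^(2)=-5/2; μ^(3)=-8

((0, 0, 3, 3); (2, 2, 0, 0); (0, 1, 0, 0))


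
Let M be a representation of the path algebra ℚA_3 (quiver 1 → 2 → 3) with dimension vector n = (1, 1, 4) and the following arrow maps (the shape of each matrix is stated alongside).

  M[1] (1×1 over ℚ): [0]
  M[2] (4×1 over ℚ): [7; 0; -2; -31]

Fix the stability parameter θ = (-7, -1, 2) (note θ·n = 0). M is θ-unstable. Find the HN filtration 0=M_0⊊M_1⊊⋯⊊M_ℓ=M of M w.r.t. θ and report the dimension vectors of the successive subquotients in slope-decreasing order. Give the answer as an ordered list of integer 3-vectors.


Barcode: M ≅ I[1,1], I[2,3], I[3,3]^3. HN layers by μ_θ (3 steps, strictly decreasing):
  μ^(1)=2; μ^(2)=-1; μ^(3)=-7

((0, 0, 4); (0, 1, 0); (1, 0, 0))


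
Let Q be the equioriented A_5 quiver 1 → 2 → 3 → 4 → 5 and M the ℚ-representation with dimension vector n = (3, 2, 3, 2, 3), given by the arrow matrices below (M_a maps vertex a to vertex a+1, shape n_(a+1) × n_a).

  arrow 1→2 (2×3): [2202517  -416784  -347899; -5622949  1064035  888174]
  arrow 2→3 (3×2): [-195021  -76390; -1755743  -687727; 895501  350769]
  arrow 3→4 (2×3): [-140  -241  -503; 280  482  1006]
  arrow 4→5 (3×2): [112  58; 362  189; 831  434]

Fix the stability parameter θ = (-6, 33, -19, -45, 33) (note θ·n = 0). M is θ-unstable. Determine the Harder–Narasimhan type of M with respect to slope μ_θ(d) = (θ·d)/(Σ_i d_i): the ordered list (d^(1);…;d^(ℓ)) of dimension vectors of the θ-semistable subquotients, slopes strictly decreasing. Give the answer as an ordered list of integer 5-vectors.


Interval decomposition of M: I[1,1], I[1,3]^2, I[3,5], I[4,5], I[5,5].
HN type (ℓ=5): μ^(1)=33; μ^(2)=7; μ^(3)=-6; μ^(4)=-32; μ^(5)=-45

((0, 0, 0, 0, 3); (0, 2, 2, 0, 0); (3, 0, 0, 0, 0); (0, 0, 1, 1, 0); (0, 0, 0, 1, 0))


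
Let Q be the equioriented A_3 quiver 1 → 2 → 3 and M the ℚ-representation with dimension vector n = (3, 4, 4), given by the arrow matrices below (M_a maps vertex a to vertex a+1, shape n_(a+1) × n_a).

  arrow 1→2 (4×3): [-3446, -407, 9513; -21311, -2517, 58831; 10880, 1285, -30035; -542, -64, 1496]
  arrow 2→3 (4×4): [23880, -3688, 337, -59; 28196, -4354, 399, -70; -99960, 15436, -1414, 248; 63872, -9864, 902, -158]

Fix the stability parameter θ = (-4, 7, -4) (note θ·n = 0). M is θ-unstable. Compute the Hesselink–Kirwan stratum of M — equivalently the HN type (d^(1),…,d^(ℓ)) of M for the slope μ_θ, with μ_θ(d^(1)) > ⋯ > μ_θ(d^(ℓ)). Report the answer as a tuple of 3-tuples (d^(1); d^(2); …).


Interval decomposition of M: I[1,1], I[1,2], I[1,3], I[2,2], I[2,3], I[3,3]^2.
HN type (ℓ=3): μ^(1)=7; μ^(2)=3/2; μ^(3)=-4

((0, 2, 0); (0, 2, 2); (3, 0, 2))


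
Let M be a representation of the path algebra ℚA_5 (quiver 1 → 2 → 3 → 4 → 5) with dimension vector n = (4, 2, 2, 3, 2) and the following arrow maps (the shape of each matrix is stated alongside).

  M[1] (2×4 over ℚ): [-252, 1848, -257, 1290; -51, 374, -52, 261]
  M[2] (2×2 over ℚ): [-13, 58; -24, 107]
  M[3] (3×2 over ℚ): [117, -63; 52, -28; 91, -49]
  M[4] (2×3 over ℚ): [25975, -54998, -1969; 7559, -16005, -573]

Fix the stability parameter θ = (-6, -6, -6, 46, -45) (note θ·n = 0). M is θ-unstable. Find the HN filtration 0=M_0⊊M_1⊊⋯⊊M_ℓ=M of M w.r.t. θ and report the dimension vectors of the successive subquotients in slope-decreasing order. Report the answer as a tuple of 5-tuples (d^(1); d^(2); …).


Barcode: M ≅ I[1,1]^2, I[1,3], I[1,4], I[4,5]^2. HN layers by μ_θ (3 steps, strictly decreasing):
  μ^(1)=46; μ^(2)=1/2; μ^(3)=-6

((0, 0, 0, 1, 0); (0, 0, 0, 2, 2); (4, 2, 2, 0, 0))


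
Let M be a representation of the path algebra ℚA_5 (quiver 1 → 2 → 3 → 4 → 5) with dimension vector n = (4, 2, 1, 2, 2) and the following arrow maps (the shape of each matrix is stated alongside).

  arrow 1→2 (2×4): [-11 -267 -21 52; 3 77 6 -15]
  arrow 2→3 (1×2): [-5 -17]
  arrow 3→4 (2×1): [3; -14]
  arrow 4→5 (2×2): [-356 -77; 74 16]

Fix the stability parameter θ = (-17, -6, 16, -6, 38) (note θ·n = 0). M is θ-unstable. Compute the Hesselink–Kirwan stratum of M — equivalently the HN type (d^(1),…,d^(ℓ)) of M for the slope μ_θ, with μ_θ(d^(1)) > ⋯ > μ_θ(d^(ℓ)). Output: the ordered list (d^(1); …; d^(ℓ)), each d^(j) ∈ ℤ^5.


Via rank(M_{q-1}∘⋯∘M_p): M ≅ I[1,1]^2, I[1,2], I[1,5], I[4,5].
μ_θ-semistable layers: μ^(1)=38; μ^(2)=5; μ^(3)=-6; μ^(4)=-17

((0, 0, 0, 0, 2); (0, 0, 1, 1, 0); (0, 2, 0, 1, 0); (4, 0, 0, 0, 0))


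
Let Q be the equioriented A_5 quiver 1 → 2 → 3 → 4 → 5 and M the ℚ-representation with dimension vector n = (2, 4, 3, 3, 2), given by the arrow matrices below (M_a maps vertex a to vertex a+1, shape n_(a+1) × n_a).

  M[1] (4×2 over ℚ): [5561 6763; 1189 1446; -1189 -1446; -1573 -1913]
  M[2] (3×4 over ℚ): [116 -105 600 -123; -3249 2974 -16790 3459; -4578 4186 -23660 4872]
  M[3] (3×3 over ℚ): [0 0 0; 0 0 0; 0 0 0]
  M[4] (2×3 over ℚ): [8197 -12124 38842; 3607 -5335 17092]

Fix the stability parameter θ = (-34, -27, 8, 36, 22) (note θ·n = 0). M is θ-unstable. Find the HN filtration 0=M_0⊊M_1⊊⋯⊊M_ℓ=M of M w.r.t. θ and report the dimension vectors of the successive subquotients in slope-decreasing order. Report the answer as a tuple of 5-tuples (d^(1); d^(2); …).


Interval decomposition of M: I[1,2], I[1,3], I[2,2], I[2,3], I[3,3], I[4,4], I[4,5]^2.
HN type (ℓ=5): μ^(1)=36; μ^(2)=29; μ^(3)=8; μ^(4)=-27; μ^(5)=-34

((0, 0, 0, 1, 0); (0, 0, 0, 2, 2); (0, 0, 3, 0, 0); (0, 4, 0, 0, 0); (2, 0, 0, 0, 0))


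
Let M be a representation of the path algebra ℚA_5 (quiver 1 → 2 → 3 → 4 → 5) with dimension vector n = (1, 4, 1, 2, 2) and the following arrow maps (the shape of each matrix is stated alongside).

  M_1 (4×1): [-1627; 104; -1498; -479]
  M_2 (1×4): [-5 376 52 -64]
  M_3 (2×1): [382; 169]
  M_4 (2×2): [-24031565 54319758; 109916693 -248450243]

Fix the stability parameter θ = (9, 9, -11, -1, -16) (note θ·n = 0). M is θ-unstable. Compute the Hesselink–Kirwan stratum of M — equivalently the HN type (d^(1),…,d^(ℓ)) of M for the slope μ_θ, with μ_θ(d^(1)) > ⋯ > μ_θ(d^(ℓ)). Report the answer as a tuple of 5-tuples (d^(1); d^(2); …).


Interval decomposition of M: I[1,5], I[2,2]^3, I[4,5].
HN type (ℓ=3): μ^(1)=9; μ^(2)=-2; μ^(3)=-17/2

((0, 3, 0, 0, 0); (1, 1, 1, 1, 1); (0, 0, 0, 1, 1))


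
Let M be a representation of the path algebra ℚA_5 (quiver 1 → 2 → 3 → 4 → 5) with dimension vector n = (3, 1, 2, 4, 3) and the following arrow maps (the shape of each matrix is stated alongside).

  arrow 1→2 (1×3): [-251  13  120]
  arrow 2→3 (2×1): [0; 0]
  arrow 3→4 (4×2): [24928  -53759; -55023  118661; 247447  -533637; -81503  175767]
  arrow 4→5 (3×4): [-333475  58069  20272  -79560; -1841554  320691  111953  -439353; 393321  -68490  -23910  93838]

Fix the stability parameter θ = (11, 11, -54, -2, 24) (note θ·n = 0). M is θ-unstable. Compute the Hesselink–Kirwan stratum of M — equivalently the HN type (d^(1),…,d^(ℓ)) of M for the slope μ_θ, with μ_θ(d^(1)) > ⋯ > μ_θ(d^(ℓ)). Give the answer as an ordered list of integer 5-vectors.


Interval decomposition of M: I[1,1]^2, I[1,2], I[3,5]^2, I[4,4], I[4,5].
HN type (ℓ=4): μ^(1)=24; μ^(2)=11; μ^(3)=-2; μ^(4)=-54

((0, 0, 0, 0, 3); (3, 1, 0, 0, 0); (0, 0, 0, 4, 0); (0, 0, 2, 0, 0))


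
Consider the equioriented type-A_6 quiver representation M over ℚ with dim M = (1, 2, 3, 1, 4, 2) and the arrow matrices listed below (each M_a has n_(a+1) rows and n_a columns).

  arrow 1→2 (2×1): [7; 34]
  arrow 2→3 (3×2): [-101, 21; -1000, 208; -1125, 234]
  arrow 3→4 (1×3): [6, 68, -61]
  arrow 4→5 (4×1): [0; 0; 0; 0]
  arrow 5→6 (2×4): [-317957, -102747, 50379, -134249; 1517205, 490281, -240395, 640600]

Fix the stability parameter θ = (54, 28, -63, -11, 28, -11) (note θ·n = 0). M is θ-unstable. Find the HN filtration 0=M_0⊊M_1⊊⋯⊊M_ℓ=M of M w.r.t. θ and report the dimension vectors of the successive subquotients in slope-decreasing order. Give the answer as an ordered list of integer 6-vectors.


Barcode: M ≅ I[1,4], I[2,3], I[3,3], I[5,5]^2, I[5,6]^2. HN layers by μ_θ (5 steps, strictly decreasing):
  μ^(1)=28; μ^(2)=17/2; μ^(3)=2; μ^(4)=-35/2; μ^(5)=-63

((0, 0, 0, 0, 2, 0); (0, 0, 0, 0, 2, 2); (1, 1, 1, 1, 0, 0); (0, 1, 1, 0, 0, 0); (0, 0, 1, 0, 0, 0))


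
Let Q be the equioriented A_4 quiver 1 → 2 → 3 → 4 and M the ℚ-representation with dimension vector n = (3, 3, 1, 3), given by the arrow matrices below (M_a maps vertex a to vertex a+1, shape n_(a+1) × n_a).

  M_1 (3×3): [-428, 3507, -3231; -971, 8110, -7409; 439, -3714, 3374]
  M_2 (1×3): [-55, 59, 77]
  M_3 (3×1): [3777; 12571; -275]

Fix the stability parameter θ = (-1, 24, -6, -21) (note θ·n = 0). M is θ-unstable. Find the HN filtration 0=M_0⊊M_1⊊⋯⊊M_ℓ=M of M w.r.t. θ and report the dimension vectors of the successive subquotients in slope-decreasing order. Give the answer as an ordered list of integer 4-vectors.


Barcode: M ≅ I[1,2]^2, I[1,4], I[4,4]^2. HN layers by μ_θ (3 steps, strictly decreasing):
  μ^(1)=24; μ^(2)=-1; μ^(3)=-21

((0, 2, 0, 0); (3, 1, 1, 1); (0, 0, 0, 2))


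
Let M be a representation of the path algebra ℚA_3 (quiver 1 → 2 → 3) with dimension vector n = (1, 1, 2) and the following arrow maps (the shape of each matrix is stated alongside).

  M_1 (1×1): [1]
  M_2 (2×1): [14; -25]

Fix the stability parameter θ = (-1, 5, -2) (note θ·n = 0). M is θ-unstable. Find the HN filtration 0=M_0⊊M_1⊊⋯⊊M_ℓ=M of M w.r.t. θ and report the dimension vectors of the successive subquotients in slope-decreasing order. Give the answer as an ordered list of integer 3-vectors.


Interval decomposition of M: I[1,3], I[3,3].
HN type (ℓ=3): μ^(1)=3/2; μ^(2)=-1; μ^(3)=-2

((0, 1, 1); (1, 0, 0); (0, 0, 1))


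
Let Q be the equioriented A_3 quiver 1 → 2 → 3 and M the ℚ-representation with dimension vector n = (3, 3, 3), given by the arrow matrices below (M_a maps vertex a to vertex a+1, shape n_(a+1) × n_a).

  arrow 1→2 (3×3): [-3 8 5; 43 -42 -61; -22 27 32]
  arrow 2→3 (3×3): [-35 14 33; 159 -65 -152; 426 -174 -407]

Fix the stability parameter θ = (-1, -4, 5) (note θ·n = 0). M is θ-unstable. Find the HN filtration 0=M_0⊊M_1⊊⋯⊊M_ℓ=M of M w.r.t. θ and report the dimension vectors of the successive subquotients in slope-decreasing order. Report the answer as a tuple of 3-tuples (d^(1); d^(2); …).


Via rank(M_{q-1}∘⋯∘M_p): M ≅ I[1,3]^3.
μ_θ-semistable layers: μ^(1)=5; μ^(2)=-5/2

((0, 0, 3); (3, 3, 0))


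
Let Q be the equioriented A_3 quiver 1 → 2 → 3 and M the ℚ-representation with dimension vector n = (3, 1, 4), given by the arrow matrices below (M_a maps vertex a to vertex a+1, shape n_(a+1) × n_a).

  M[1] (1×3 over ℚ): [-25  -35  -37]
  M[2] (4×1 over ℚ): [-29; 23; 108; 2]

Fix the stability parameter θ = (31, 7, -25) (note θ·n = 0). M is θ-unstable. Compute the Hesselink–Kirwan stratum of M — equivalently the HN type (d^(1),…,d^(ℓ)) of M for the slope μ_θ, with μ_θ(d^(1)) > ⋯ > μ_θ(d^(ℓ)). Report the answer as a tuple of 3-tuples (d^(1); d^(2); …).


Interval decomposition of M: I[1,1]^2, I[1,3], I[3,3]^3.
HN type (ℓ=3): μ^(1)=31; μ^(2)=13/3; μ^(3)=-25

((2, 0, 0); (1, 1, 1); (0, 0, 3))


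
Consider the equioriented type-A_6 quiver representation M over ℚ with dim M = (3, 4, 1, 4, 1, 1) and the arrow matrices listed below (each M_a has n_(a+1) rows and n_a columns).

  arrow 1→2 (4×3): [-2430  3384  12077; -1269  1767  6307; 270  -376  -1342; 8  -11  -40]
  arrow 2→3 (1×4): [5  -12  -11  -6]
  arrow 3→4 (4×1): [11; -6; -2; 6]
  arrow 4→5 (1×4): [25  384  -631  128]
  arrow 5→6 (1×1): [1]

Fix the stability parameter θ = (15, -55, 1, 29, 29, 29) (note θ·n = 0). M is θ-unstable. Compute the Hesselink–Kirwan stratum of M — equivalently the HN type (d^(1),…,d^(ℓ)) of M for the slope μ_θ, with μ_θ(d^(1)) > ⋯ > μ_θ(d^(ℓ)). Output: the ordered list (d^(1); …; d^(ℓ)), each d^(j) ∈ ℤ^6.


Via rank(M_{q-1}∘⋯∘M_p): M ≅ I[1,2]^2, I[1,6], I[2,2], I[4,4]^3.
μ_θ-semistable layers: μ^(1)=29; μ^(2)=1; μ^(3)=-20; μ^(4)=-55

((0, 0, 0, 4, 1, 1); (0, 0, 1, 0, 0, 0); (3, 3, 0, 0, 0, 0); (0, 1, 0, 0, 0, 0))


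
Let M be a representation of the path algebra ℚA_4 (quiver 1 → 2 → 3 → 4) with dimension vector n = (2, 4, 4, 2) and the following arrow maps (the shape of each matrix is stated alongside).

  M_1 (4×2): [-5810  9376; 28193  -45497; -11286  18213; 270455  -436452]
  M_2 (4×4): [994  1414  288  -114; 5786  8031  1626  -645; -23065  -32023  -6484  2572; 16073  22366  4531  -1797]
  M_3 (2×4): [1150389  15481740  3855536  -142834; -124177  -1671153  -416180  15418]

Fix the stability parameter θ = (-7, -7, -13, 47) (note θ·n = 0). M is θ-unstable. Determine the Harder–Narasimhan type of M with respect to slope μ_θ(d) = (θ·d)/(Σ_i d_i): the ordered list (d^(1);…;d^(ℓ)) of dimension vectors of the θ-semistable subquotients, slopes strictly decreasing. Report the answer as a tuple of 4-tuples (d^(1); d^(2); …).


Interval decomposition of M: I[1,4]^2, I[2,3]^2.
HN type (ℓ=3): μ^(1)=47; μ^(2)=-9; μ^(3)=-10

((0, 0, 0, 2); (2, 2, 2, 0); (0, 2, 2, 0))


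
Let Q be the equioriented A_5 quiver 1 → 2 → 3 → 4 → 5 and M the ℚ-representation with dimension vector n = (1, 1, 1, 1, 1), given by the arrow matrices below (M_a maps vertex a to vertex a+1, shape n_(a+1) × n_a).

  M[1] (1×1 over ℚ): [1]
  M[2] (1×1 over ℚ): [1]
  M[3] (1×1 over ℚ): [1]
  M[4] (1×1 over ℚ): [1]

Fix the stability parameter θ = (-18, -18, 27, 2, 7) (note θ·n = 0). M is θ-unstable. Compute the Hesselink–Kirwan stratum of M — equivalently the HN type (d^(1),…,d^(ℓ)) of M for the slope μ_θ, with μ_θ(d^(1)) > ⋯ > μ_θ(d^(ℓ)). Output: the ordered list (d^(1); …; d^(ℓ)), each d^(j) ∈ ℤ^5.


Interval decomposition of M: I[1,5].
HN type (ℓ=2): μ^(1)=12; μ^(2)=-18

((0, 0, 1, 1, 1); (1, 1, 0, 0, 0))


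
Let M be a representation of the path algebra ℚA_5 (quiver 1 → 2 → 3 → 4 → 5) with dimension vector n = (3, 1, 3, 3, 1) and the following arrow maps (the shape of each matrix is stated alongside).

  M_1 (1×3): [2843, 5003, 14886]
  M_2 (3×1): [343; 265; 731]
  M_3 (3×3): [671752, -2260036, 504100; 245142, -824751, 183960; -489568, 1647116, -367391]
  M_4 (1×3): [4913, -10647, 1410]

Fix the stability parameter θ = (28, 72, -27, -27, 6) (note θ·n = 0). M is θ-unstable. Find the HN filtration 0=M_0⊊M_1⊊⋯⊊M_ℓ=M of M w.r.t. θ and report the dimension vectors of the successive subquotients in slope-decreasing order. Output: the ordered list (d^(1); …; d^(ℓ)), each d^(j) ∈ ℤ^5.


Barcode: M ≅ I[1,1]^2, I[1,5], I[3,3], I[3,4], I[4,4]. HN layers by μ_θ (3 steps, strictly decreasing):
  μ^(1)=28; μ^(2)=52/5; μ^(3)=-27

((2, 0, 0, 0, 0); (1, 1, 1, 1, 1); (0, 0, 2, 2, 0))


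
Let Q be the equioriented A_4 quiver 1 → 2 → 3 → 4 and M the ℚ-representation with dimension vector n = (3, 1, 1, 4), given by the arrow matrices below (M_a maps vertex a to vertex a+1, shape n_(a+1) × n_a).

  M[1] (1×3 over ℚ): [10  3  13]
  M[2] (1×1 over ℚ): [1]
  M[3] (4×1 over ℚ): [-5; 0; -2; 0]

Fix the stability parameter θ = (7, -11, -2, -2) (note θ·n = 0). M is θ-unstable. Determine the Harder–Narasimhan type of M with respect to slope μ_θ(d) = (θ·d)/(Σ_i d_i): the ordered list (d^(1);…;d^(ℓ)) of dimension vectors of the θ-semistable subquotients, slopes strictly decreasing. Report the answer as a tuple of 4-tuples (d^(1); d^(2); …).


Barcode: M ≅ I[1,1]^2, I[1,4], I[4,4]^3. HN layers by μ_θ (2 steps, strictly decreasing):
  μ^(1)=7; μ^(2)=-2

((2, 0, 0, 0); (1, 1, 1, 4))


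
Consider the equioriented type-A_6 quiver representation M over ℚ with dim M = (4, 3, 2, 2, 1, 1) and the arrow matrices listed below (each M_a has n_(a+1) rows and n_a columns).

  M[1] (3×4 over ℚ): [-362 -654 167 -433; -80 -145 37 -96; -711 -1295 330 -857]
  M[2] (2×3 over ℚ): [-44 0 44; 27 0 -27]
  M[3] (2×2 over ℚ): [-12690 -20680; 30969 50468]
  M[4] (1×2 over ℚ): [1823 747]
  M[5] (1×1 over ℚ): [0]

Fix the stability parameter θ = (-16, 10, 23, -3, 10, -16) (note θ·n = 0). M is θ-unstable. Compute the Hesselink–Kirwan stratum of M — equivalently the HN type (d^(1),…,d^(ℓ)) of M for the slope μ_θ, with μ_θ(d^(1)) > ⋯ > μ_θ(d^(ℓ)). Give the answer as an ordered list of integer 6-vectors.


Via rank(M_{q-1}∘⋯∘M_p): M ≅ I[1,1], I[1,2]^2, I[1,3], I[3,5], I[4,4], I[6,6].
μ_θ-semistable layers: μ^(1)=23; μ^(2)=10; μ^(3)=-3; μ^(4)=-16

((0, 0, 1, 0, 0, 0); (0, 3, 1, 1, 1, 0); (0, 0, 0, 1, 0, 0); (4, 0, 0, 0, 0, 1))


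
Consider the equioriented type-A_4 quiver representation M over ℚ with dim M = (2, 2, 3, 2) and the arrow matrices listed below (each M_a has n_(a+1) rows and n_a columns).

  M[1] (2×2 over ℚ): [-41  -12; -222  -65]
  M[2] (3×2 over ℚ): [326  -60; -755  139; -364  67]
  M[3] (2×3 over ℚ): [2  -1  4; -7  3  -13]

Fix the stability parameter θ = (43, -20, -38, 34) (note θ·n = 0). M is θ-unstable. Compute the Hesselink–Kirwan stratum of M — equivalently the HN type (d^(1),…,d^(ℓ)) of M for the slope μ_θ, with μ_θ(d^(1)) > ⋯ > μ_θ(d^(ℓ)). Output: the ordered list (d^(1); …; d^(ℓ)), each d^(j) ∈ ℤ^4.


Barcode: M ≅ I[1,4]^2, I[3,3]. HN layers by μ_θ (3 steps, strictly decreasing):
  μ^(1)=34; μ^(2)=-5; μ^(3)=-38

((0, 0, 0, 2); (2, 2, 2, 0); (0, 0, 1, 0))


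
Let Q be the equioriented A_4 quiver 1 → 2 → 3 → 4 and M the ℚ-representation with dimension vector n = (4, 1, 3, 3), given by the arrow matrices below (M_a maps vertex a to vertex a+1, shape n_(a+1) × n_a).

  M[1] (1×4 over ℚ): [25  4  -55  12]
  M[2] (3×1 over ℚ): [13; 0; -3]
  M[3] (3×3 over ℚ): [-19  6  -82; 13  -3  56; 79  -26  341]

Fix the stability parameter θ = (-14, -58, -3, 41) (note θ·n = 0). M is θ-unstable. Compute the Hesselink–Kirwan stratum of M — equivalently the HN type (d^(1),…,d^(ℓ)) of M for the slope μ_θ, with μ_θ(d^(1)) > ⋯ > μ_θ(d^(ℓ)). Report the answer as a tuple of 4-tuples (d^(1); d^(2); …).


Via rank(M_{q-1}∘⋯∘M_p): M ≅ I[1,1]^3, I[1,4], I[3,4]^2.
μ_θ-semistable layers: μ^(1)=41; μ^(2)=-3; μ^(3)=-14; μ^(4)=-36

((0, 0, 0, 3); (0, 0, 3, 0); (3, 0, 0, 0); (1, 1, 0, 0))


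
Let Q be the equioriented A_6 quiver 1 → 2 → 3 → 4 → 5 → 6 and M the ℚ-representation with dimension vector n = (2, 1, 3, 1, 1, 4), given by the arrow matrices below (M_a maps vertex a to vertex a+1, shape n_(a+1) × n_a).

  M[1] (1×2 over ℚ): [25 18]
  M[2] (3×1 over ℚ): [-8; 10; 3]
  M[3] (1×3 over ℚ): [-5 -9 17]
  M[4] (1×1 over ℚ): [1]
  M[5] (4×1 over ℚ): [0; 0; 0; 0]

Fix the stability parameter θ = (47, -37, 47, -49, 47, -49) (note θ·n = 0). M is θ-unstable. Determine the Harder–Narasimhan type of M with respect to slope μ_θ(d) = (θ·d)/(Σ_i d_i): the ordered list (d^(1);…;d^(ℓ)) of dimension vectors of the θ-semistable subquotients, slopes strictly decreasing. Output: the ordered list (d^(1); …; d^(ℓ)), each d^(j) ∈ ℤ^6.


Via rank(M_{q-1}∘⋯∘M_p): M ≅ I[1,1], I[1,5], I[3,3]^2, I[6,6]^4.
μ_θ-semistable layers: μ^(1)=47; μ^(2)=2; μ^(3)=-49

((1, 0, 2, 0, 1, 0); (1, 1, 1, 1, 0, 0); (0, 0, 0, 0, 0, 4))


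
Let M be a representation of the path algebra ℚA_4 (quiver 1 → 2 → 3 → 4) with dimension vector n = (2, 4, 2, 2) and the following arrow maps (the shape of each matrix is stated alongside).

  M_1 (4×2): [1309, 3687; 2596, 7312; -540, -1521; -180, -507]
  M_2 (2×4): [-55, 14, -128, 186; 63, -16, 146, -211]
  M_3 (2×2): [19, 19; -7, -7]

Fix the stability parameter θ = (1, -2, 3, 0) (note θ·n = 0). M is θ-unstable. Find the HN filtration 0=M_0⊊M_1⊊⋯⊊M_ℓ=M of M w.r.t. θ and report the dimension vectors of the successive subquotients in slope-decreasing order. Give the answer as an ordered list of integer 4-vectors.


Interval decomposition of M: I[1,3], I[1,4], I[2,2]^2, I[4,4].
HN type (ℓ=5): μ^(1)=3; μ^(2)=3/2; μ^(3)=0; μ^(4)=-1/2; μ^(5)=-2

((0, 0, 1, 0); (0, 0, 1, 1); (0, 0, 0, 1); (2, 2, 0, 0); (0, 2, 0, 0))


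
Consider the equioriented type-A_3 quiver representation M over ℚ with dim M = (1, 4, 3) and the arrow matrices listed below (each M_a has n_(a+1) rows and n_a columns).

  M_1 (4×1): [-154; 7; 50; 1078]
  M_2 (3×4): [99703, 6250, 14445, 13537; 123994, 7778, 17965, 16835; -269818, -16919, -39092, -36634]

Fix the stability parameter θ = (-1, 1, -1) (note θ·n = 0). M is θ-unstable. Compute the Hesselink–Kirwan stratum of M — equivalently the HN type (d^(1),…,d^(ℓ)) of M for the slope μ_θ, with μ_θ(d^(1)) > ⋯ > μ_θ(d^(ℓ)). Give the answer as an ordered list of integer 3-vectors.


Barcode: M ≅ I[1,3], I[2,2], I[2,3]^2. HN layers by μ_θ (3 steps, strictly decreasing):
  μ^(1)=1; μ^(2)=0; μ^(3)=-1

((0, 1, 0); (0, 3, 3); (1, 0, 0))


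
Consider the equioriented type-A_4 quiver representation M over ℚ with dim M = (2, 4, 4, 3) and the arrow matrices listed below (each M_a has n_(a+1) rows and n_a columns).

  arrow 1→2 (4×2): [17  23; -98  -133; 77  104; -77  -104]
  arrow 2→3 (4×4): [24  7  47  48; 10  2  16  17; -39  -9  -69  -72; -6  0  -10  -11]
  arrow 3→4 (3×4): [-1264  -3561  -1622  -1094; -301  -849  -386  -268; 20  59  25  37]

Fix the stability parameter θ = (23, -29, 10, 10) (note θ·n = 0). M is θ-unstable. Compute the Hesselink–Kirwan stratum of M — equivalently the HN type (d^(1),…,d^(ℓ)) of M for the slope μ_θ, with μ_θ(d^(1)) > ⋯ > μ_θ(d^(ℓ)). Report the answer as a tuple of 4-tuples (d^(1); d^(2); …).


Via rank(M_{q-1}∘⋯∘M_p): M ≅ I[1,4]^2, I[2,2], I[2,4], I[3,3].
μ_θ-semistable layers: μ^(1)=10; μ^(2)=-3; μ^(3)=-29

((0, 0, 4, 3); (2, 2, 0, 0); (0, 2, 0, 0))


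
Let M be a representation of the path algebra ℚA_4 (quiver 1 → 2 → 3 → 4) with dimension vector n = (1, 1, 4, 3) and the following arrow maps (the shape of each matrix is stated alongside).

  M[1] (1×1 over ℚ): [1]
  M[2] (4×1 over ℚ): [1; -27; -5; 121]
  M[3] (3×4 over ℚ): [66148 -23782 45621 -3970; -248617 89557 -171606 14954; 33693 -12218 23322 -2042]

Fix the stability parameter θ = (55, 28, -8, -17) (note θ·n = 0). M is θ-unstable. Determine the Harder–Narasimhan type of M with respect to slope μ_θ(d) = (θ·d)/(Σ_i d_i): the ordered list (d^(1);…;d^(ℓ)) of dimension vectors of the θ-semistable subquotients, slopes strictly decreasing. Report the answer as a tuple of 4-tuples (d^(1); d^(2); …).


Via rank(M_{q-1}∘⋯∘M_p): M ≅ I[1,4], I[3,3], I[3,4]^2.
μ_θ-semistable layers: μ^(1)=29/2; μ^(2)=-8; μ^(3)=-25/2

((1, 1, 1, 1); (0, 0, 1, 0); (0, 0, 2, 2))


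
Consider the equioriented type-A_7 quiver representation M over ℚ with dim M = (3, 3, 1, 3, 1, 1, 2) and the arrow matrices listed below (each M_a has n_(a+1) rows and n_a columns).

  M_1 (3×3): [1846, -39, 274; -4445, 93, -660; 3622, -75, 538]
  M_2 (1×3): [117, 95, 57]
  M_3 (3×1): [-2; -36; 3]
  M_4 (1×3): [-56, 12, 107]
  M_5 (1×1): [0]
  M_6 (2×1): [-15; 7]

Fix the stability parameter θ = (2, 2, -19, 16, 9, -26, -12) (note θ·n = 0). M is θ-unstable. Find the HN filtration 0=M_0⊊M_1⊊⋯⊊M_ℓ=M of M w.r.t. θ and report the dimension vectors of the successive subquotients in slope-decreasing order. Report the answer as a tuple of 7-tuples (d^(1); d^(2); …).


Barcode: M ≅ I[1,1], I[1,2], I[1,5], I[2,2], I[4,4]^2, I[6,7], I[7,7]. HN layers by μ_θ (6 steps, strictly decreasing):
  μ^(1)=16; μ^(2)=25/2; μ^(3)=2; μ^(4)=-5; μ^(5)=-12; μ^(6)=-26

((0, 0, 0, 2, 0, 0, 0); (0, 0, 0, 1, 1, 0, 0); (2, 2, 0, 0, 0, 0, 0); (1, 1, 1, 0, 0, 0, 0); (0, 0, 0, 0, 0, 0, 2); (0, 0, 0, 0, 0, 1, 0))
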